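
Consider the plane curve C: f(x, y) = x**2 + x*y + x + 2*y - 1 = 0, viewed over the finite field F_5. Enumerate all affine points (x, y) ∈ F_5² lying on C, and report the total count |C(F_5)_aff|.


Affine F_5-points: {(0, 3), (1, 3), (2, 0), (4, 1)}; count = 4.

For each of the 25 pairs (x, y) ∈ F_5², evaluate f(x, y) mod 5. Record the zeros.
  x = 0: [0↦4, 1↦1, 2↦3, 3↦0, 4↦2]  zeros at y ∈ {3}
  x = 1: [0↦1, 1↦4, 2↦2, 3↦0, 4↦3]  zeros at y ∈ {3}
  x = 2: [0↦0, 1↦4, 2↦3, 3↦2, 4↦1]  zeros at y ∈ {0}
  x = 3: [0↦1, 1↦1, 2↦1, 3↦1, 4↦1]  zeros at y ∈ ∅
  x = 4: [0↦4, 1↦0, 2↦1, 3↦2, 4↦3]  zeros at y ∈ {1}
Collecting zeros: affine points = {(0, 3), (1, 3), (2, 0), (4, 1)}.
Total count |C(F_5)_aff| = 4.


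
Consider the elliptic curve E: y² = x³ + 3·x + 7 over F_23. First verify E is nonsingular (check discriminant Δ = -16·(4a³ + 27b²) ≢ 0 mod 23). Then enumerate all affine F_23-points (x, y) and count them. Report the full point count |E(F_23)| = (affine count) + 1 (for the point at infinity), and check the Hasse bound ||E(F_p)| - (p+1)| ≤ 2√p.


Affine points = {(5, 3), (5, 20), (7, 7), (7, 16), (9, 2), (9, 21), (10, 5), (10, 18), (12, 0), (13, 9), (13, 14), (15, 0), (17, 7), (17, 16), (19, 0), (21, 4), (21, 19), (22, 7), (22, 16)}; affine count = 19; |E(F_23)| = 20.

Discriminant check: Δ ∝ 4a³ + 27b² = 4·3³ + 27·7² = 4·27 + 27·49 ≡ 5 (mod 23). Nonzero ⇒ E is nonsingular.
For each x ∈ F_23, compute rhs = x³ + 3·x + 7 mod 23, then count y ∈ F_23 with y² ≡ rhs.
  x = 0: rhs = 7, matching y values: none (0 points).
  x = 1: rhs = 11, matching y values: none (0 points).
  x = 2: rhs = 21, matching y values: none (0 points).
  x = 3: rhs = 20, matching y values: none (0 points).
  x = 4: rhs = 14, matching y values: none (0 points).
  x = 5: rhs = 9, matching y values: 3, 20 (2 points).
  x = 6: rhs = 11, matching y values: none (0 points).
  x = 7: rhs = 3, matching y values: 7, 16 (2 points).
  x = 8: rhs = 14, matching y values: none (0 points).
  x = 9: rhs = 4, matching y values: 2, 21 (2 points).
  x = 10: rhs = 2, matching y values: 5, 18 (2 points).
  x = 11: rhs = 14, matching y values: none (0 points).
  x = 12: rhs = 0, matching y values: 0 (1 points).
  x = 13: rhs = 12, matching y values: 9, 14 (2 points).
  x = 14: rhs = 10, matching y values: none (0 points).
  x = 15: rhs = 0, matching y values: 0 (1 points).
  x = 16: rhs = 11, matching y values: none (0 points).
  x = 17: rhs = 3, matching y values: 7, 16 (2 points).
  x = 18: rhs = 5, matching y values: none (0 points).
  x = 19: rhs = 0, matching y values: 0 (1 points).
  x = 20: rhs = 17, matching y values: none (0 points).
  x = 21: rhs = 16, matching y values: 4, 19 (2 points).
  x = 22: rhs = 3, matching y values: 7, 16 (2 points).
Total affine count: 19.
Full point count |E(F_23)| = 19 + 1 = 20.
Hasse bound: |20 − (23+1)| = |-4| = 4 ≤ 2√23 ≈ 9.5917 ✓.


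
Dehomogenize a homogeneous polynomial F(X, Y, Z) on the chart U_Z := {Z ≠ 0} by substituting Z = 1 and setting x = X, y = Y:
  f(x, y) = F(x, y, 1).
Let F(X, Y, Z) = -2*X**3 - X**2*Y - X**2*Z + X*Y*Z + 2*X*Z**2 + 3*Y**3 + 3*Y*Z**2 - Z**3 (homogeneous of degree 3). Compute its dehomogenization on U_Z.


f(x, y) = -2*x**3 - x**2*y - x**2 + x*y + 2*x + 3*y**3 + 3*y - 1

On U_Z we set Z = 1. Each monomial c·X^i·Y^j·Z^k in F becomes c·x^i·y^j·1^k = c·x^i·y^j.
Substituting Z = 1: F(X, Y, 1) = -2*x**3 - x**2*y - x**2 + x*y + 2*x + 3*y**3 + 3*y - 1.
Note: deg(f) ≤ deg(F) = 3; strict inequality happens when F is divisible by Z (lost terms).


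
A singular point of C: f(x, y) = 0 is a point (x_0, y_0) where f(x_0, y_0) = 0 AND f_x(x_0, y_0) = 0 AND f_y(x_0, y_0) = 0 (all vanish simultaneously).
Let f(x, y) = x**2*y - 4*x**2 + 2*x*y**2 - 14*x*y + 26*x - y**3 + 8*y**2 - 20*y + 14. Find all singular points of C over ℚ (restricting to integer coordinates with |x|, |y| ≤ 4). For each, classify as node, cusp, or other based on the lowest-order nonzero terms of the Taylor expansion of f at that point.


Singular points: {(1, 3)}; classification: node.

Compute partial derivatives:
  f_x = 2*x*y - 8*x + 2*y**2 - 14*y + 26.
  f_y = x**2 + 4*x*y - 14*x - 3*y**2 + 16*y - 20.
Scan x_0 ∈ {−4, ..., 4}. For each x_0, f_y(x_0, y) is a polynomial in y; find its integer roots y ∈ {−4, ..., 4}, then test f_x and f at those candidates.
  x = -4: f_y(-4, y) = 52 - 3*y**2; no integer root y with |y| ≤ 4.
  x = -3: f_y(-3, y) = -3*y**2 + 4*y + 31; no integer root y with |y| ≤ 4.
  x = -2: f_y(-2, y) = -3*y**2 + 8*y + 12; no integer root y with |y| ≤ 4.
  x = -1: f_y(-1, y) = -3*y**2 + 12*y - 5; no integer root y with |y| ≤ 4.
  x = 0: f_y(0, y) = -3*y**2 + 16*y - 20; vanishes at y ∈ {2}. (0, 2): f_x = 6 ≠ 0.
  x = 1: f_y(1, y) = -3*y**2 + 20*y - 33; vanishes at y ∈ {3}. (1, 3): f_x = 0, f = 0 — SINGULAR.
  x = 2: f_y(2, y) = -3*y**2 + 24*y - 44; no integer root y with |y| ≤ 4.
  x = 3: f_y(3, y) = -3*y**2 + 28*y - 53; no integer root y with |y| ≤ 4.
  x = 4: f_y(4, y) = -3*y**2 + 32*y - 60; no integer root y with |y| ≤ 4.
Only singular point on the grid: (1, 3).
Classify: substitute x = 1 + u, y = 3 + v and expand: f = u**2*v - u**2 + 2*u*v**2 - v**3 + v**2.
No constant or linear terms (consistent with a singular point). Quadratic part: -u**2 + v**2. Cubic part: u**2*v + 2*u*v**2 - v**3.
The quadratic part v**2 - u**2 = (v − u)(v + u) splits into two distinct linear factors, so there are two distinct tangent lines y − 3 = ±(x − 1) — this is a node (ordinary double point).
Classification: node.


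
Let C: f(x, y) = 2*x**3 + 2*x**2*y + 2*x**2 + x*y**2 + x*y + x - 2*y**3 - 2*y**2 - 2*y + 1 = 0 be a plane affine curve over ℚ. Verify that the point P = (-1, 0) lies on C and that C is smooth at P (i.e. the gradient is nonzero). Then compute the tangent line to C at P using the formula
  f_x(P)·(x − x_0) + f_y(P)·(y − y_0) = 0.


Tangent line at P: 3*x - y + 3 = 0.

Step 1: f(-1, 0) = 0, so P lies on C.
Step 2: partial derivatives
  f_x(x, y) = 6*x**2 + 4*x*y + 4*x + y**2 + y + 1, f_y(x, y) = 2*x**2 + 2*x*y + x - 6*y**2 - 4*y - 2.
  f_x(P) = 3, f_y(P) = -1 (gradient nonzero, so P is smooth).
Step 3: tangent line at P: 3·(x − -1) + -1·(y − 0) = 0.
Expanding: 3*x - y + 3 = 0.


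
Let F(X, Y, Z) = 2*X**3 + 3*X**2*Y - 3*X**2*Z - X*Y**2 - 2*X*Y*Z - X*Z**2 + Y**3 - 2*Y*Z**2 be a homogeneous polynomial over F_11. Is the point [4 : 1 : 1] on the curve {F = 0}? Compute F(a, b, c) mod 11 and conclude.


F(4,1,1) ≡ 1 (mod 11); P is NOT on the curve.

Evaluate F(4, 1, 1) term-by-term (mod 11).
  2*X**3 ↦ 2·64·1·1 = 128
  3*X**2*Y ↦ 3·16·1·1 = 48
  -3*X**2*Z ↦ -3·16·1·1 = -48
  -X*Y**2 ↦ -1·4·1·1 = -4
  -2*X*Y*Z ↦ -2·4·1·1 = -8
  -X*Z**2 ↦ -1·4·1·1 = -4
  Y**3 ↦ 1·1·1·1 = 1
  -2*Y*Z**2 ↦ -2·1·1·1 = -2
Sum: F(4, 1, 1) = (128) + (48) + (-48) + (-4) + (-8) + (-4) + (1) + (-2) = 111.
Reducing mod 11: 111 ≡ 1 (mod 11).
Since F(a, b, c) ≡ 1 ≠ 0 (mod 11), P does NOT lie on the curve.


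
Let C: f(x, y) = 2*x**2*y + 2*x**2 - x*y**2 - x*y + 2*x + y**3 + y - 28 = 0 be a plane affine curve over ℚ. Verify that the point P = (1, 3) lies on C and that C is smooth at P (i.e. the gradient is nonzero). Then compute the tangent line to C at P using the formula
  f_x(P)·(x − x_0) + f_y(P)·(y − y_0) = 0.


Tangent line at P: 6*x + 23*y - 75 = 0.

Step 1: f(1, 3) = 0, so P lies on C.
Step 2: partial derivatives
  f_x(x, y) = 4*x*y + 4*x - y**2 - y + 2, f_y(x, y) = 2*x**2 - 2*x*y - x + 3*y**2 + 1.
  f_x(P) = 6, f_y(P) = 23 (gradient nonzero, so P is smooth).
Step 3: tangent line at P: 6·(x − 1) + 23·(y − 3) = 0.
Expanding: 6*x + 23*y - 75 = 0.


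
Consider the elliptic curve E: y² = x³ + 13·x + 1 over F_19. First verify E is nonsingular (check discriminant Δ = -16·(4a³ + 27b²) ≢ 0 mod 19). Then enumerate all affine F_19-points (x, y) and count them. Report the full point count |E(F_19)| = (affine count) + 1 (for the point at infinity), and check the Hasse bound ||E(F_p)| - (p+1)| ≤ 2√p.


Affine points = {(0, 1), (0, 18), (2, 4), (2, 15), (5, 1), (5, 18), (7, 6), (7, 13), (8, 3), (8, 16), (9, 7), (9, 12), (12, 2), (12, 17), (13, 7), (13, 12), (14, 1), (14, 18), (16, 7), (16, 12), (17, 9), (17, 10), (18, 5), (18, 14)}; affine count = 24; |E(F_19)| = 25.

Discriminant check: Δ ∝ 4a³ + 27b² = 4·13³ + 27·1² = 4·2197 + 27·1 ≡ 18 (mod 19). Nonzero ⇒ E is nonsingular.
For each x ∈ F_19, compute rhs = x³ + 13·x + 1 mod 19, then count y ∈ F_19 with y² ≡ rhs.
  x = 0: rhs = 1, matching y values: 1, 18 (2 points).
  x = 1: rhs = 15, matching y values: none (0 points).
  x = 2: rhs = 16, matching y values: 4, 15 (2 points).
  x = 3: rhs = 10, matching y values: none (0 points).
  x = 4: rhs = 3, matching y values: none (0 points).
  x = 5: rhs = 1, matching y values: 1, 18 (2 points).
  x = 6: rhs = 10, matching y values: none (0 points).
  x = 7: rhs = 17, matching y values: 6, 13 (2 points).
  x = 8: rhs = 9, matching y values: 3, 16 (2 points).
  x = 9: rhs = 11, matching y values: 7, 12 (2 points).
  x = 10: rhs = 10, matching y values: none (0 points).
  x = 11: rhs = 12, matching y values: none (0 points).
  x = 12: rhs = 4, matching y values: 2, 17 (2 points).
  x = 13: rhs = 11, matching y values: 7, 12 (2 points).
  x = 14: rhs = 1, matching y values: 1, 18 (2 points).
  x = 15: rhs = 18, matching y values: none (0 points).
  x = 16: rhs = 11, matching y values: 7, 12 (2 points).
  x = 17: rhs = 5, matching y values: 9, 10 (2 points).
  x = 18: rhs = 6, matching y values: 5, 14 (2 points).
Total affine count: 24.
Full point count |E(F_19)| = 24 + 1 = 25.
Hasse bound: |25 − (19+1)| = |5| = 5 ≤ 2√19 ≈ 8.7178 ✓.


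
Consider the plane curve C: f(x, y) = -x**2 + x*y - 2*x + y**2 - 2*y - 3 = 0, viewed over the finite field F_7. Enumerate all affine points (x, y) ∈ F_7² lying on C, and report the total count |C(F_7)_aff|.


Affine F_7-points: {(0, 3), (0, 6), (1, 3), (1, 5), (2, 2), (2, 5), (4, 6), (5, 2)}; count = 8.

For each of the 49 pairs (x, y) ∈ F_7², evaluate f(x, y) mod 7. Record the zeros.
  x = 0: [0↦4, 1↦3, 2↦4, 3↦0, 4↦5, 5↦5, 6↦0]  zeros at y ∈ {3, 6}
  x = 1: [0↦1, 1↦1, 2↦3, 3↦0, 4↦6, 5↦0, 6↦3]  zeros at y ∈ {3, 5}
  x = 2: [0↦3, 1↦4, 2↦0, 3↦5, 4↦5, 5↦0, 6↦4]  zeros at y ∈ {2, 5}
  x = 3: [0↦3, 1↦5, 2↦2, 3↦1, 4↦2, 5↦5, 6↦3]  zeros at y ∈ ∅
  x = 4: [0↦1, 1↦4, 2↦2, 3↦2, 4↦4, 5↦1, 6↦0]  zeros at y ∈ {6}
  x = 5: [0↦4, 1↦1, 2↦0, 3↦1, 4↦4, 5↦2, 6↦2]  zeros at y ∈ {2}
  x = 6: [0↦5, 1↦3, 2↦3, 3↦5, 4↦2, 5↦1, 6↦2]  zeros at y ∈ ∅
Collecting zeros: affine points = {(0, 3), (0, 6), (1, 3), (1, 5), (2, 2), (2, 5), (4, 6), (5, 2)}.
Total count |C(F_7)_aff| = 8.


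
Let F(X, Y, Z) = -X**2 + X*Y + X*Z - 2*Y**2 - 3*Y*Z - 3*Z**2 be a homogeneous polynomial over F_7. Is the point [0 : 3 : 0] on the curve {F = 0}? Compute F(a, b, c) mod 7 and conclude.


F(0,3,0) ≡ 3 (mod 7); P is NOT on the curve.

Evaluate F(0, 3, 0) term-by-term (mod 7).
  -X**2 ↦ -1·0·1·1 = 0
  X*Y ↦ 1·0·3·1 = 0
  X*Z ↦ 1·0·1·0 = 0
  -2*Y**2 ↦ -2·1·9·1 = -18
  -3*Y*Z ↦ -3·1·3·0 = 0
  -3*Z**2 ↦ -3·1·1·0 = 0
Sum: F(0, 3, 0) = (0) + (0) + (0) + (-18) + (0) + (0) = -18.
Reducing mod 7: -18 ≡ 3 (mod 7).
Since F(a, b, c) ≡ 3 ≠ 0 (mod 7), P does NOT lie on the curve.


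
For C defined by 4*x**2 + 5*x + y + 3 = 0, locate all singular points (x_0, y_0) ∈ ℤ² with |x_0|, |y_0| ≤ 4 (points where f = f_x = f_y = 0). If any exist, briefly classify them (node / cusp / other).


No singular points in the scanned grid; C is smooth there.

Compute partial derivatives:
  f_x = 8*x + 5.
  f_y = 1.
f_y = 1 is a nonzero constant, so f_y never vanishes: no point (x, y) can satisfy f = f_x = f_y = 0. In particular no (x, y) ∈ {−4, ..., 4}² is singular; the curve is smooth.


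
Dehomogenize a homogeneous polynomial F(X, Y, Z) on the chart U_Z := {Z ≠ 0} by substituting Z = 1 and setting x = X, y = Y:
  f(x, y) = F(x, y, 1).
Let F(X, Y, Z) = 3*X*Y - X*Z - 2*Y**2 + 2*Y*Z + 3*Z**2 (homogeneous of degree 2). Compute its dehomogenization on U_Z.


f(x, y) = 3*x*y - x - 2*y**2 + 2*y + 3

On U_Z we set Z = 1. Each monomial c·X^i·Y^j·Z^k in F becomes c·x^i·y^j·1^k = c·x^i·y^j.
Substituting Z = 1: F(X, Y, 1) = 3*x*y - x - 2*y**2 + 2*y + 3.
Note: deg(f) ≤ deg(F) = 2; strict inequality happens when F is divisible by Z (lost terms).


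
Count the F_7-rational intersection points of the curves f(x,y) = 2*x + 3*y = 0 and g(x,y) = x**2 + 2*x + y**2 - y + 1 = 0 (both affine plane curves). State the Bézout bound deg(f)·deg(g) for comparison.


Common zeros: ∅; count = 0; Bézout bound = 2.

deg(f) = 1, deg(g) = 2, so Bézout bound = 2.
Scan x ∈ F_7. For each x, list the y ∈ F_7 with f(x, y) ≡ 0 and those with g(x, y) ≡ 0 (mod 7); the common zeros in that column are the intersection.
  x = 0: f ≡ 0 at y ∈ {0}; g ≡ 0 at y ∈ {3, 5}; common: ∅.
  x = 1: f ≡ 0 at y ∈ {4}; g ≡ 0 at y ∈ ∅; common: ∅.
  x = 2: f ≡ 0 at y ∈ {1}; g ≡ 0 at y ∈ {4}; common: ∅.
  x = 3: f ≡ 0 at y ∈ {5}; g ≡ 0 at y ∈ {4}; common: ∅.
  x = 4: f ≡ 0 at y ∈ {2}; g ≡ 0 at y ∈ ∅; common: ∅.
  x = 5: f ≡ 0 at y ∈ {6}; g ≡ 0 at y ∈ {3, 5}; common: ∅.
  x = 6: f ≡ 0 at y ∈ {3}; g ≡ 0 at y ∈ {0, 1}; common: ∅.
Collecting: common zeros = ∅, so the count is 0.
Comparison with the Bézout bound: 0 ≤ 2 = deg(f)·deg(g), as expected for curves with no common component (the affine F_7-count falls short of the bound because intersections may lie at infinity, over extension fields, or carry multiplicity).


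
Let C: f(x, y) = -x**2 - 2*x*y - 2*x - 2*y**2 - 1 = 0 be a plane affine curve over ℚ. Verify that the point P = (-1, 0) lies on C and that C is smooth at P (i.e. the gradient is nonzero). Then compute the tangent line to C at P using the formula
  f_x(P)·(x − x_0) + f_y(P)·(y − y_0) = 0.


Tangent line at P: 2*y = 0.

Step 1: f(-1, 0) = 0, so P lies on C.
Step 2: partial derivatives
  f_x(x, y) = -2*x - 2*y - 2, f_y(x, y) = -2*x - 4*y.
  f_x(P) = 0, f_y(P) = 2 (gradient nonzero, so P is smooth).
Step 3: tangent line at P: 0·(x − -1) + 2·(y − 0) = 0.
Expanding: 2*y = 0.


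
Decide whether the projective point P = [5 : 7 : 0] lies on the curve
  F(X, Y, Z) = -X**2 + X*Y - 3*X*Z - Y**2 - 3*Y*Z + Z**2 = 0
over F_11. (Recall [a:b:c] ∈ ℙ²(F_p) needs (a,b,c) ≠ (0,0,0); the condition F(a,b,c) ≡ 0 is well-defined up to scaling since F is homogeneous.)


F(5,7,0) ≡ 5 (mod 11); P is NOT on the curve.

Evaluate F(5, 7, 0) term-by-term (mod 11).
  -X**2 ↦ -1·25·1·1 = -25
  X*Y ↦ 1·5·7·1 = 35
  -3*X*Z ↦ -3·5·1·0 = 0
  -Y**2 ↦ -1·1·49·1 = -49
  -3*Y*Z ↦ -3·1·7·0 = 0
  Z**2 ↦ 1·1·1·0 = 0
Sum: F(5, 7, 0) = (-25) + (35) + (0) + (-49) + (0) + (0) = -39.
Reducing mod 11: -39 ≡ 5 (mod 11).
Since F(a, b, c) ≡ 5 ≠ 0 (mod 11), P does NOT lie on the curve.


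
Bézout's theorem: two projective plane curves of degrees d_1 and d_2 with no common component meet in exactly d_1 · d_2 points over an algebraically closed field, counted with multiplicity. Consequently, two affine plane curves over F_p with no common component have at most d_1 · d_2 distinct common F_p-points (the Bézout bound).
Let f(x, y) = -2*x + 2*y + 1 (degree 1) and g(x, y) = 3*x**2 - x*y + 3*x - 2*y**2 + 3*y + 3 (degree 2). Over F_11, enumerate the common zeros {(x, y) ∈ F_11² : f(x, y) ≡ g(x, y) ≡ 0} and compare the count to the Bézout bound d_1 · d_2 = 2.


Common zeros: {(7, 1)}; count = 1; Bézout bound = 2.

deg(f) = 1, deg(g) = 2, so Bézout bound = 2.
Scan x ∈ F_11. For each x, list the y ∈ F_11 with f(x, y) ≡ 0 and those with g(x, y) ≡ 0 (mod 11); the common zeros in that column are the intersection.
  x = 0: f ≡ 0 at y ∈ {5}; g ≡ 0 at y ∈ {9}; common: ∅.
  x = 1: f ≡ 0 at y ∈ {6}; g ≡ 0 at y ∈ ∅; common: ∅.
  x = 2: f ≡ 0 at y ∈ {7}; g ≡ 0 at y ∈ {8, 9}; common: ∅.
  x = 3: f ≡ 0 at y ∈ {8}; g ≡ 0 at y ∈ {5, 6}; common: ∅.
  x = 4: f ≡ 0 at y ∈ {9}; g ≡ 0 at y ∈ ∅; common: ∅.
  x = 5: f ≡ 0 at y ∈ {10}; g ≡ 0 at y ∈ {5}; common: ∅.
  x = 6: f ≡ 0 at y ∈ {0}; g ≡ 0 at y ∈ ∅; common: ∅.
  x = 7: f ≡ 0 at y ∈ {1}; g ≡ 0 at y ∈ {1, 8}; common: {1}.
  x = 8: f ≡ 0 at y ∈ {2}; g ≡ 0 at y ∈ ∅; common: ∅.
  x = 9: f ≡ 0 at y ∈ {3}; g ≡ 0 at y ∈ {2, 6}; common: ∅.
  x = 10: f ≡ 0 at y ∈ {4}; g ≡ 0 at y ∈ ∅; common: ∅.
Collecting: common zeros = {(7, 1)}, so the count is 1.
Comparison with the Bézout bound: 1 ≤ 2 = deg(f)·deg(g), as expected for curves with no common component (the affine F_11-count falls short of the bound because intersections may lie at infinity, over extension fields, or carry multiplicity).


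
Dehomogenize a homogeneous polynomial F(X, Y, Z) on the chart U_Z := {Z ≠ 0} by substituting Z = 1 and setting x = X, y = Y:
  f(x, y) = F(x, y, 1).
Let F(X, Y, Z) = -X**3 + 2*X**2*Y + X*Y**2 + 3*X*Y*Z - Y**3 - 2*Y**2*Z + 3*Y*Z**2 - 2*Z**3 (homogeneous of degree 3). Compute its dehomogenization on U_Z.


f(x, y) = -x**3 + 2*x**2*y + x*y**2 + 3*x*y - y**3 - 2*y**2 + 3*y - 2

On U_Z we set Z = 1. Each monomial c·X^i·Y^j·Z^k in F becomes c·x^i·y^j·1^k = c·x^i·y^j.
Substituting Z = 1: F(X, Y, 1) = -x**3 + 2*x**2*y + x*y**2 + 3*x*y - y**3 - 2*y**2 + 3*y - 2.
Note: deg(f) ≤ deg(F) = 3; strict inequality happens when F is divisible by Z (lost terms).


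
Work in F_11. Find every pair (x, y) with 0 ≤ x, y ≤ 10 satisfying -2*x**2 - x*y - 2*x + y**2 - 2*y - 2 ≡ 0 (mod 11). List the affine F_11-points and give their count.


Affine F_11-points: {(0, 6), (0, 7), (1, 7), (5, 9), (6, 9), (6, 10), (7, 3), (7, 6), (10, 2), (10, 10)}; count = 10.

For each of the 121 pairs (x, y) ∈ F_11², evaluate f(x, y) mod 11. Record the zeros.
  x = 0: [0↦9, 1↦8, 2↦9, 3↦1, 4↦6, 5↦2, 6↦0, 7↦0, 8↦2, 9↦6, 10↦1]  zeros at y ∈ {6, 7}
  x = 1: [0↦5, 1↦3, 2↦3, 3↦5, 4↦9, 5↦4, 6↦1, 7↦0, 8↦1, 9↦4, 10↦9]  zeros at y ∈ {7}
  x = 2: [0↦8, 1↦5, 2↦4, 3↦5, 4↦8, 5↦2, 6↦9, 7↦7, 8↦7, 9↦9, 10↦2]  zeros at y ∈ ∅
  x = 3: [0↦7, 1↦3, 2↦1, 3↦1, 4↦3, 5↦7, 6↦2, 7↦10, 8↦9, 9↦10, 10↦2]  zeros at y ∈ ∅
  x = 4: [0↦2, 1↦8, 2↦5, 3↦4, 4↦5, 5↦8, 6↦2, 7↦9, 8↦7, 9↦7, 10↦9]  zeros at y ∈ ∅
  x = 5: [0↦4, 1↦9, 2↦5, 3↦3, 4↦3, 5↦5, 6↦9, 7↦4, 8↦1, 9↦0, 10↦1]  zeros at y ∈ {9}
  x = 6: [0↦2, 1↦6, 2↦1, 3↦9, 4↦8, 5↦9, 6↦1, 7↦6, 8↦2, 9↦0, 10↦0]  zeros at y ∈ {9, 10}
  x = 7: [0↦7, 1↦10, 2↦4, 3↦0, 4↦9, 5↦9, 6↦0, 7↦4, 8↦10, 9↦7, 10↦6]  zeros at y ∈ {3, 6}
  x = 8: [0↦8, 1↦10, 2↦3, 3↦9, 4↦6, 5↦5, 6↦6, 7↦9, 8↦3, 9↦10, 10↦8]  zeros at y ∈ ∅
  x = 9: [0↦5, 1↦6, 2↦9, 3↦3, 4↦10, 5↦8, 6↦8, 7↦10, 8↦3, 9↦9, 10↦6]  zeros at y ∈ ∅
  x = 10: [0↦9, 1↦9, 2↦0, 3↦4, 4↦10, 5↦7, 6↦6, 7↦7, 8↦10, 9↦4, 10↦0]  zeros at y ∈ {2, 10}
Collecting zeros: affine points = {(0, 6), (0, 7), (1, 7), (5, 9), (6, 9), (6, 10), (7, 3), (7, 6), (10, 2), (10, 10)}.
Total count |C(F_11)_aff| = 10.


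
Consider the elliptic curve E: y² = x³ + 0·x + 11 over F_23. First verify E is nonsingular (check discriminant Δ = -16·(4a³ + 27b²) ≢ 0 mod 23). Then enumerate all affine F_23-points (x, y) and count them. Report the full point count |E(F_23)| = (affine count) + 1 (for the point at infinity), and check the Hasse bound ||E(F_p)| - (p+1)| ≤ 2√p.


Affine points = {(1, 9), (1, 14), (4, 11), (4, 12), (7, 3), (7, 20), (9, 2), (9, 21), (11, 10), (11, 13), (13, 0), (14, 8), (14, 15), (16, 6), (16, 17), (17, 5), (17, 18), (18, 1), (18, 22), (19, 4), (19, 19), (21, 7), (21, 16)}; affine count = 23; |E(F_23)| = 24.

Discriminant check: Δ ∝ 4a³ + 27b² = 4·0³ + 27·11² = 4·0 + 27·121 ≡ 1 (mod 23). Nonzero ⇒ E is nonsingular.
For each x ∈ F_23, compute rhs = x³ + 0·x + 11 mod 23, then count y ∈ F_23 with y² ≡ rhs.
  x = 0: rhs = 11, matching y values: none (0 points).
  x = 1: rhs = 12, matching y values: 9, 14 (2 points).
  x = 2: rhs = 19, matching y values: none (0 points).
  x = 3: rhs = 15, matching y values: none (0 points).
  x = 4: rhs = 6, matching y values: 11, 12 (2 points).
  x = 5: rhs = 21, matching y values: none (0 points).
  x = 6: rhs = 20, matching y values: none (0 points).
  x = 7: rhs = 9, matching y values: 3, 20 (2 points).
  x = 8: rhs = 17, matching y values: none (0 points).
  x = 9: rhs = 4, matching y values: 2, 21 (2 points).
  x = 10: rhs = 22, matching y values: none (0 points).
  x = 11: rhs = 8, matching y values: 10, 13 (2 points).
  x = 12: rhs = 14, matching y values: none (0 points).
  x = 13: rhs = 0, matching y values: 0 (1 points).
  x = 14: rhs = 18, matching y values: 8, 15 (2 points).
  x = 15: rhs = 5, matching y values: none (0 points).
  x = 16: rhs = 13, matching y values: 6, 17 (2 points).
  x = 17: rhs = 2, matching y values: 5, 18 (2 points).
  x = 18: rhs = 1, matching y values: 1, 22 (2 points).
  x = 19: rhs = 16, matching y values: 4, 19 (2 points).
  x = 20: rhs = 7, matching y values: none (0 points).
  x = 21: rhs = 3, matching y values: 7, 16 (2 points).
  x = 22: rhs = 10, matching y values: none (0 points).
Total affine count: 23.
Full point count |E(F_23)| = 23 + 1 = 24.
Hasse bound: |24 − (23+1)| = |0| = 0 ≤ 2√23 ≈ 9.5917 ✓.


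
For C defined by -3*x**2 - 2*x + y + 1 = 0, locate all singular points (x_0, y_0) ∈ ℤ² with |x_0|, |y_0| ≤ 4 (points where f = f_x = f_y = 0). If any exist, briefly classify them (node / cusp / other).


No singular points in the scanned grid; C is smooth there.

Compute partial derivatives:
  f_x = -6*x - 2.
  f_y = 1.
f_y = 1 is a nonzero constant, so f_y never vanishes: no point (x, y) can satisfy f = f_x = f_y = 0. In particular no (x, y) ∈ {−4, ..., 4}² is singular; the curve is smooth.


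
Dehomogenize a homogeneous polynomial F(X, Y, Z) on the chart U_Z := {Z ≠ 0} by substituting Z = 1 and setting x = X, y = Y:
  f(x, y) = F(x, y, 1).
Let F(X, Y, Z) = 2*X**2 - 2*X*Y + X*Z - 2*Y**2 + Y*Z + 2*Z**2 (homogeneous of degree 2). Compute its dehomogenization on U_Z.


f(x, y) = 2*x**2 - 2*x*y + x - 2*y**2 + y + 2

On U_Z we set Z = 1. Each monomial c·X^i·Y^j·Z^k in F becomes c·x^i·y^j·1^k = c·x^i·y^j.
Substituting Z = 1: F(X, Y, 1) = 2*x**2 - 2*x*y + x - 2*y**2 + y + 2.
Note: deg(f) ≤ deg(F) = 2; strict inequality happens when F is divisible by Z (lost terms).


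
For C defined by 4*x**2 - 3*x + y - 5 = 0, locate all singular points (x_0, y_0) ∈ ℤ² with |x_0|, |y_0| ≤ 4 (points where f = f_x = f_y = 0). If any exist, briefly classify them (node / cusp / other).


No singular points in the scanned grid; C is smooth there.

Compute partial derivatives:
  f_x = 8*x - 3.
  f_y = 1.
f_y = 1 is a nonzero constant, so f_y never vanishes: no point (x, y) can satisfy f = f_x = f_y = 0. In particular no (x, y) ∈ {−4, ..., 4}² is singular; the curve is smooth.


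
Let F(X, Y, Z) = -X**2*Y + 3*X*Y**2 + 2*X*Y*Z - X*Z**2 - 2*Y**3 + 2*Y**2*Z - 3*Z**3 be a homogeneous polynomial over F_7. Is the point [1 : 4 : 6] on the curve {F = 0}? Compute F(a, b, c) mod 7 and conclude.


F(1,4,6) ≡ 4 (mod 7); P is NOT on the curve.

Evaluate F(1, 4, 6) term-by-term (mod 7).
  -X**2*Y ↦ -1·1·4·1 = -4
  3*X*Y**2 ↦ 3·1·16·1 = 48
  2*X*Y*Z ↦ 2·1·4·6 = 48
  -X*Z**2 ↦ -1·1·1·36 = -36
  -2*Y**3 ↦ -2·1·64·1 = -128
  2*Y**2*Z ↦ 2·1·16·6 = 192
  -3*Z**3 ↦ -3·1·1·216 = -648
Sum: F(1, 4, 6) = (-4) + (48) + (48) + (-36) + (-128) + (192) + (-648) = -528.
Reducing mod 7: -528 ≡ 4 (mod 7).
Since F(a, b, c) ≡ 4 ≠ 0 (mod 7), P does NOT lie on the curve.


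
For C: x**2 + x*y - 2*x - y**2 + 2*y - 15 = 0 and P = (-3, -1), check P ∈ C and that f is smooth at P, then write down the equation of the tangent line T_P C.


Tangent line at P: -9*x + y - 26 = 0.

Step 1: f(-3, -1) = 0, so P lies on C.
Step 2: partial derivatives
  f_x(x, y) = 2*x + y - 2, f_y(x, y) = x - 2*y + 2.
  f_x(P) = -9, f_y(P) = 1 (gradient nonzero, so P is smooth).
Step 3: tangent line at P: -9·(x − -3) + 1·(y − -1) = 0.
Expanding: -9*x + y - 26 = 0.


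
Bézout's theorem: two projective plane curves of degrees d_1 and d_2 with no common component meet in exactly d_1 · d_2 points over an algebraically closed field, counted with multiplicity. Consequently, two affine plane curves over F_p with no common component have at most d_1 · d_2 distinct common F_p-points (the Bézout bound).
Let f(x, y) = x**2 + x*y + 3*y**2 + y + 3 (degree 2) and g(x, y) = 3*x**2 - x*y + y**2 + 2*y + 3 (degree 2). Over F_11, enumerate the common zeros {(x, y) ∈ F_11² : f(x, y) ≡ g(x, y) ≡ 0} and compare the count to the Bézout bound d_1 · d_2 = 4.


Common zeros: ∅; count = 0; Bézout bound = 4.

deg(f) = 2, deg(g) = 2, so Bézout bound = 4.
Scan x ∈ F_11. For each x, list the y ∈ F_11 with f(x, y) ≡ 0 and those with g(x, y) ≡ 0 (mod 11); the common zeros in that column are the intersection.
  x = 0: f ≡ 0 at y ∈ {3, 4}; g ≡ 0 at y ∈ {2, 7}; common: ∅.
  x = 1: f ≡ 0 at y ∈ {7}; g ≡ 0 at y ∈ ∅; common: ∅.
  x = 2: f ≡ 0 at y ∈ ∅; g ≡ 0 at y ∈ ∅; common: ∅.
  x = 3: f ≡ 0 at y ∈ {7, 10}; g ≡ 0 at y ∈ ∅; common: ∅.
  x = 4: f ≡ 0 at y ∈ ∅; g ≡ 0 at y ∈ {5, 8}; common: ∅.
  x = 5: f ≡ 0 at y ∈ ∅; g ≡ 0 at y ∈ {5, 9}; common: ∅.
  x = 6: f ≡ 0 at y ∈ ∅; g ≡ 0 at y ∈ {7, 8}; common: ∅.
  x = 7: f ≡ 0 at y ∈ {4, 8}; g ≡ 0 at y ∈ ∅; common: ∅.
  x = 8: f ≡ 0 at y ∈ {3, 5}; g ≡ 0 at y ∈ {2, 4}; common: ∅.
  x = 9: f ≡ 0 at y ∈ {5, 10}; g ≡ 0 at y ∈ {9}; common: ∅.
  x = 10: f ≡ 0 at y ∈ ∅; g ≡ 0 at y ∈ ∅; common: ∅.
Collecting: common zeros = ∅, so the count is 0.
Comparison with the Bézout bound: 0 ≤ 4 = deg(f)·deg(g), as expected for curves with no common component (the affine F_11-count falls short of the bound because intersections may lie at infinity, over extension fields, or carry multiplicity).


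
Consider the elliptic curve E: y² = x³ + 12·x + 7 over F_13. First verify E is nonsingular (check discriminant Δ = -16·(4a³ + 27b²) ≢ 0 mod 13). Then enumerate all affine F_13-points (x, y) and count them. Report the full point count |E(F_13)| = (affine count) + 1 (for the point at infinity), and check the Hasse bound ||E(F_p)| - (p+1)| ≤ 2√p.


Affine points = {(2, 0), (5, 6), (5, 7), (6, 3), (6, 10), (8, 2), (8, 11), (9, 5), (9, 8), (10, 3), (10, 10), (11, 1), (11, 12)}; affine count = 13; |E(F_13)| = 14.

Discriminant check: Δ ∝ 4a³ + 27b² = 4·12³ + 27·7² = 4·1728 + 27·49 ≡ 6 (mod 13). Nonzero ⇒ E is nonsingular.
For each x ∈ F_13, compute rhs = x³ + 12·x + 7 mod 13, then count y ∈ F_13 with y² ≡ rhs.
  x = 0: rhs = 7, matching y values: none (0 points).
  x = 1: rhs = 7, matching y values: none (0 points).
  x = 2: rhs = 0, matching y values: 0 (1 points).
  x = 3: rhs = 5, matching y values: none (0 points).
  x = 4: rhs = 2, matching y values: none (0 points).
  x = 5: rhs = 10, matching y values: 6, 7 (2 points).
  x = 6: rhs = 9, matching y values: 3, 10 (2 points).
  x = 7: rhs = 5, matching y values: none (0 points).
  x = 8: rhs = 4, matching y values: 2, 11 (2 points).
  x = 9: rhs = 12, matching y values: 5, 8 (2 points).
  x = 10: rhs = 9, matching y values: 3, 10 (2 points).
  x = 11: rhs = 1, matching y values: 1, 12 (2 points).
  x = 12: rhs = 7, matching y values: none (0 points).
Total affine count: 13.
Full point count |E(F_13)| = 13 + 1 = 14.
Hasse bound: |14 − (13+1)| = |0| = 0 ≤ 2√13 ≈ 7.2111 ✓.


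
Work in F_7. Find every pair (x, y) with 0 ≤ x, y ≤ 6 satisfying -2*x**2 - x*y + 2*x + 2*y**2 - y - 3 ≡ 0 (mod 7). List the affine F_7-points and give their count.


Affine F_7-points: {(0, 5), (0, 6), (1, 4), (2, 0), (2, 5), (5, 4), (5, 6), (6, 0)}; count = 8.

For each of the 49 pairs (x, y) ∈ F_7², evaluate f(x, y) mod 7. Record the zeros.
  x = 0: [0↦4, 1↦5, 2↦3, 3↦5, 4↦4, 5↦0, 6↦0]  zeros at y ∈ {5, 6}
  x = 1: [0↦4, 1↦4, 2↦1, 3↦2, 4↦0, 5↦2, 6↦1]  zeros at y ∈ {4}
  x = 2: [0↦0, 1↦6, 2↦2, 3↦2, 4↦6, 5↦0, 6↦5]  zeros at y ∈ {0, 5}
  x = 3: [0↦6, 1↦4, 2↦6, 3↦5, 4↦1, 5↦1, 6↦5]  zeros at y ∈ ∅
  x = 4: [0↦1, 1↦5, 2↦6, 3↦4, 4↦6, 5↦5, 6↦1]  zeros at y ∈ ∅
  x = 5: [0↦6, 1↦2, 2↦2, 3↦6, 4↦0, 5↦5, 6↦0]  zeros at y ∈ {4, 6}
  x = 6: [0↦0, 1↦2, 2↦1, 3↦4, 4↦4, 5↦1, 6↦2]  zeros at y ∈ {0}
Collecting zeros: affine points = {(0, 5), (0, 6), (1, 4), (2, 0), (2, 5), (5, 4), (5, 6), (6, 0)}.
Total count |C(F_7)_aff| = 8.


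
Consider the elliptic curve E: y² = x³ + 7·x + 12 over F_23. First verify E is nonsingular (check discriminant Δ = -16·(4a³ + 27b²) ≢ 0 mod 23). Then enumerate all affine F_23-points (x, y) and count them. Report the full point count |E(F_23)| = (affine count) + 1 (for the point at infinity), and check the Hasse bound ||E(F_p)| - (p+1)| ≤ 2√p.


Affine points = {(0, 9), (0, 14), (4, 9), (4, 14), (7, 6), (7, 17), (10, 1), (10, 22), (13, 0), (14, 5), (14, 18), (18, 6), (18, 17), (19, 9), (19, 14), (21, 6), (21, 17), (22, 2), (22, 21)}; affine count = 19; |E(F_23)| = 20.

Discriminant check: Δ ∝ 4a³ + 27b² = 4·7³ + 27·12² = 4·343 + 27·144 ≡ 16 (mod 23). Nonzero ⇒ E is nonsingular.
For each x ∈ F_23, compute rhs = x³ + 7·x + 12 mod 23, then count y ∈ F_23 with y² ≡ rhs.
  x = 0: rhs = 12, matching y values: 9, 14 (2 points).
  x = 1: rhs = 20, matching y values: none (0 points).
  x = 2: rhs = 11, matching y values: none (0 points).
  x = 3: rhs = 14, matching y values: none (0 points).
  x = 4: rhs = 12, matching y values: 9, 14 (2 points).
  x = 5: rhs = 11, matching y values: none (0 points).
  x = 6: rhs = 17, matching y values: none (0 points).
  x = 7: rhs = 13, matching y values: 6, 17 (2 points).
  x = 8: rhs = 5, matching y values: none (0 points).
  x = 9: rhs = 22, matching y values: none (0 points).
  x = 10: rhs = 1, matching y values: 1, 22 (2 points).
  x = 11: rhs = 17, matching y values: none (0 points).
  x = 12: rhs = 7, matching y values: none (0 points).
  x = 13: rhs = 0, matching y values: 0 (1 points).
  x = 14: rhs = 2, matching y values: 5, 18 (2 points).
  x = 15: rhs = 19, matching y values: none (0 points).
  x = 16: rhs = 11, matching y values: none (0 points).
  x = 17: rhs = 7, matching y values: none (0 points).
  x = 18: rhs = 13, matching y values: 6, 17 (2 points).
  x = 19: rhs = 12, matching y values: 9, 14 (2 points).
  x = 20: rhs = 10, matching y values: none (0 points).
  x = 21: rhs = 13, matching y values: 6, 17 (2 points).
  x = 22: rhs = 4, matching y values: 2, 21 (2 points).
Total affine count: 19.
Full point count |E(F_23)| = 19 + 1 = 20.
Hasse bound: |20 − (23+1)| = |-4| = 4 ≤ 2√23 ≈ 9.5917 ✓.


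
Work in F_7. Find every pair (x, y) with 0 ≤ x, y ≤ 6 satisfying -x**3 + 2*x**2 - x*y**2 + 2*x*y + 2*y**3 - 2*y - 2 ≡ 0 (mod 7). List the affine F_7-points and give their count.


Affine F_7-points: {(0, 5), (1, 1), (1, 5), (2, 1), (3, 3), (5, 0), (6, 1)}; count = 7.

For each of the 49 pairs (x, y) ∈ F_7², evaluate f(x, y) mod 7. Record the zeros.
  x = 0: [0↦5, 1↦5, 2↦3, 3↦4, 4↦6, 5↦0, 6↦5]  zeros at y ∈ {5}
  x = 1: [0↦6, 1↦0, 2↦4, 3↦2, 4↦6, 5↦0, 6↦3]  zeros at y ∈ {1, 5}
  x = 2: [0↦5, 1↦0, 2↦3, 3↦5, 4↦4, 5↦5, 6↦6]  zeros at y ∈ {1}
  x = 3: [0↦3, 1↦6, 2↦1, 3↦0, 4↦1, 5↦2, 6↦1]  zeros at y ∈ {3}
  x = 4: [0↦1, 1↦5, 2↦6, 3↦2, 4↦5, 5↦6, 6↦3]  zeros at y ∈ ∅
  x = 5: [0↦0, 1↦5, 2↦5, 3↦5, 4↦3, 5↦4, 6↦6]  zeros at y ∈ {0}
  x = 6: [0↦1, 1↦0, 2↦6, 3↦3, 4↦3, 5↦4, 6↦4]  zeros at y ∈ {1}
Collecting zeros: affine points = {(0, 5), (1, 1), (1, 5), (2, 1), (3, 3), (5, 0), (6, 1)}.
Total count |C(F_7)_aff| = 7.


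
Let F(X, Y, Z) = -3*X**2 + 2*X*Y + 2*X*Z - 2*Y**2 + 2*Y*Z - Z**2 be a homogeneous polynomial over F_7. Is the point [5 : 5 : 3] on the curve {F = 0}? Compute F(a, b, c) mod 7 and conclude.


F(5,5,3) ≡ 4 (mod 7); P is NOT on the curve.

Evaluate F(5, 5, 3) term-by-term (mod 7).
  -3*X**2 ↦ -3·25·1·1 = -75
  2*X*Y ↦ 2·5·5·1 = 50
  2*X*Z ↦ 2·5·1·3 = 30
  -2*Y**2 ↦ -2·1·25·1 = -50
  2*Y*Z ↦ 2·1·5·3 = 30
  -Z**2 ↦ -1·1·1·9 = -9
Sum: F(5, 5, 3) = (-75) + (50) + (30) + (-50) + (30) + (-9) = -24.
Reducing mod 7: -24 ≡ 4 (mod 7).
Since F(a, b, c) ≡ 4 ≠ 0 (mod 7), P does NOT lie on the curve.


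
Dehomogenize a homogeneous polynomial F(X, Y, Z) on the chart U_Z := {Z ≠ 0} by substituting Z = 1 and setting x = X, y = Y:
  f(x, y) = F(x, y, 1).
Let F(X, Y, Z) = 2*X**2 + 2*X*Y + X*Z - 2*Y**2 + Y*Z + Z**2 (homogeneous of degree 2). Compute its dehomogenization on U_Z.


f(x, y) = 2*x**2 + 2*x*y + x - 2*y**2 + y + 1

On U_Z we set Z = 1. Each monomial c·X^i·Y^j·Z^k in F becomes c·x^i·y^j·1^k = c·x^i·y^j.
Substituting Z = 1: F(X, Y, 1) = 2*x**2 + 2*x*y + x - 2*y**2 + y + 1.
Note: deg(f) ≤ deg(F) = 2; strict inequality happens when F is divisible by Z (lost terms).


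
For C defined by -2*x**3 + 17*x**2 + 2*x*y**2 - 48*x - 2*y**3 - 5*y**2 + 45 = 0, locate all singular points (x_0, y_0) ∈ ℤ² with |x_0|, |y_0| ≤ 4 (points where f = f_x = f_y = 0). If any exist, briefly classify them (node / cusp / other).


Singular points: {(3, 0)}; classification: node.

Compute partial derivatives:
  f_x = -6*x**2 + 34*x + 2*y**2 - 48.
  f_y = 4*x*y - 6*y**2 - 10*y.
Scan x_0 ∈ {−4, ..., 4}. For each x_0, f_y(x_0, y) is a polynomial in y; find its integer roots y ∈ {−4, ..., 4}, then test f_x and f at those candidates.
  x = -4: f_y(-4, y) = -6*y**2 - 26*y; vanishes at y ∈ {0}. (-4, 0): f_x = -280 ≠ 0.
  x = -3: f_y(-3, y) = -6*y**2 - 22*y; vanishes at y ∈ {0}. (-3, 0): f_x = -204 ≠ 0.
  x = -2: f_y(-2, y) = -6*y**2 - 18*y; vanishes at y ∈ {-3, 0}. (-2, -3): f_x = -122 ≠ 0; (-2, 0): f_x = -140 ≠ 0.
  x = -1: f_y(-1, y) = -6*y**2 - 14*y; vanishes at y ∈ {0}. (-1, 0): f_x = -88 ≠ 0.
  x = 0: f_y(0, y) = -6*y**2 - 10*y; vanishes at y ∈ {0}. (0, 0): f_x = -48 ≠ 0.
  x = 1: f_y(1, y) = -6*y**2 - 6*y; vanishes at y ∈ {-1, 0}. (1, -1): f_x = -18 ≠ 0; (1, 0): f_x = -20 ≠ 0.
  x = 2: f_y(2, y) = -6*y**2 - 2*y; vanishes at y ∈ {0}. (2, 0): f_x = -4 ≠ 0.
  x = 3: f_y(3, y) = -6*y**2 + 2*y; vanishes at y ∈ {0}. (3, 0): f_x = 0, f = 0 — SINGULAR.
  x = 4: f_y(4, y) = -6*y**2 + 6*y; vanishes at y ∈ {0, 1}. (4, 0): f_x = -8 ≠ 0; (4, 1): f_x = -6 ≠ 0.
Only singular point on the grid: (3, 0).
Classify: substitute x = 3 + u, y = 0 + v and expand: f = -2*u**3 - u**2 + 2*u*v**2 - 2*v**3 + v**2.
No constant or linear terms (consistent with a singular point). Quadratic part: -u**2 + v**2. Cubic part: -2*u**3 + 2*u*v**2 - 2*v**3.
The quadratic part v**2 - u**2 = (v − u)(v + u) splits into two distinct linear factors, so there are two distinct tangent lines y − 0 = ±(x − 3) — this is a node (ordinary double point).
Classification: node.


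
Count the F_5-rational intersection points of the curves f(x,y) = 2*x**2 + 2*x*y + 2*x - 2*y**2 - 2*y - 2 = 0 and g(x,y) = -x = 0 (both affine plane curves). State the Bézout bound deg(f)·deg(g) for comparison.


Common zeros: ∅; count = 0; Bézout bound = 2.

deg(f) = 2, deg(g) = 1, so Bézout bound = 2.
Scan x ∈ F_5. For each x, list the y ∈ F_5 with f(x, y) ≡ 0 and those with g(x, y) ≡ 0 (mod 5); the common zeros in that column are the intersection.
  x = 0: f ≡ 0 at y ∈ ∅; g ≡ 0 at y ∈ {0, 1, 2, 3, 4}; common: ∅.
  x = 1: f ≡ 0 at y ∈ {1, 4}; g ≡ 0 at y ∈ ∅; common: ∅.
  x = 2: f ≡ 0 at y ∈ {0, 1}; g ≡ 0 at y ∈ ∅; common: ∅.
  x = 3: f ≡ 0 at y ∈ ∅; g ≡ 0 at y ∈ ∅; common: ∅.
  x = 4: f ≡ 0 at y ∈ {4}; g ≡ 0 at y ∈ ∅; common: ∅.
Collecting: common zeros = ∅, so the count is 0.
Comparison with the Bézout bound: 0 ≤ 2 = deg(f)·deg(g), as expected for curves with no common component (the affine F_5-count falls short of the bound because intersections may lie at infinity, over extension fields, or carry multiplicity).


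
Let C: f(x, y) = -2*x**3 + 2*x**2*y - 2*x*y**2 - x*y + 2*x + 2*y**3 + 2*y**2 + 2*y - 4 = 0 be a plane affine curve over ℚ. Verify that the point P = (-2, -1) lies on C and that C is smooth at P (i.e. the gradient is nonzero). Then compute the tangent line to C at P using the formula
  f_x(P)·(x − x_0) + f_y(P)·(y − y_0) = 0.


Tangent line at P: -15*x + 6*y - 24 = 0.

Step 1: f(-2, -1) = 0, so P lies on C.
Step 2: partial derivatives
  f_x(x, y) = -6*x**2 + 4*x*y - 2*y**2 - y + 2, f_y(x, y) = 2*x**2 - 4*x*y - x + 6*y**2 + 4*y + 2.
  f_x(P) = -15, f_y(P) = 6 (gradient nonzero, so P is smooth).
Step 3: tangent line at P: -15·(x − -2) + 6·(y − -1) = 0.
Expanding: -15*x + 6*y - 24 = 0.


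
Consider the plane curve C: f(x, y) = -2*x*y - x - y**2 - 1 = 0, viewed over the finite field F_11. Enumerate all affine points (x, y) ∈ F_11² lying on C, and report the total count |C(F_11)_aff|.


Affine F_11-points: {(2, 8), (2, 10), (3, 1), (3, 4), (4, 7), (8, 3), (9, 6), (9, 9), (10, 0), (10, 2)}; count = 10.

For each of the 121 pairs (x, y) ∈ F_11², evaluate f(x, y) mod 11. Record the zeros.
  x = 0: [0↦10, 1↦9, 2↦6, 3↦1, 4↦5, 5↦7, 6↦7, 7↦5, 8↦1, 9↦6, 10↦9]  zeros at y ∈ ∅
  x = 1: [0↦9, 1↦6, 2↦1, 3↦5, 4↦7, 5↦7, 6↦5, 7↦1, 8↦6, 9↦9, 10↦10]  zeros at y ∈ ∅
  x = 2: [0↦8, 1↦3, 2↦7, 3↦9, 4↦9, 5↦7, 6↦3, 7↦8, 8↦0, 9↦1, 10↦0]  zeros at y ∈ {8, 10}
  x = 3: [0↦7, 1↦0, 2↦2, 3↦2, 4↦0, 5↦7, 6↦1, 7↦4, 8↦5, 9↦4, 10↦1]  zeros at y ∈ {1, 4}
  x = 4: [0↦6, 1↦8, 2↦8, 3↦6, 4↦2, 5↦7, 6↦10, 7↦0, 8↦10, 9↦7, 10↦2]  zeros at y ∈ {7}
  x = 5: [0↦5, 1↦5, 2↦3, 3↦10, 4↦4, 5↦7, 6↦8, 7↦7, 8↦4, 9↦10, 10↦3]  zeros at y ∈ ∅
  x = 6: [0↦4, 1↦2, 2↦9, 3↦3, 4↦6, 5↦7, 6↦6, 7↦3, 8↦9, 9↦2, 10↦4]  zeros at y ∈ ∅
  x = 7: [0↦3, 1↦10, 2↦4, 3↦7, 4↦8, 5↦7, 6↦4, 7↦10, 8↦3, 9↦5, 10↦5]  zeros at y ∈ ∅
  x = 8: [0↦2, 1↦7, 2↦10, 3↦0, 4↦10, 5↦7, 6↦2, 7↦6, 8↦8, 9↦8, 10↦6]  zeros at y ∈ {3}
  x = 9: [0↦1, 1↦4, 2↦5, 3↦4, 4↦1, 5↦7, 6↦0, 7↦2, 8↦2, 9↦0, 10↦7]  zeros at y ∈ {6, 9}
  x = 10: [0↦0, 1↦1, 2↦0, 3↦8, 4↦3, 5↦7, 6↦9, 7↦9, 8↦7, 9↦3, 10↦8]  zeros at y ∈ {0, 2}
Collecting zeros: affine points = {(2, 8), (2, 10), (3, 1), (3, 4), (4, 7), (8, 3), (9, 6), (9, 9), (10, 0), (10, 2)}.
Total count |C(F_11)_aff| = 10.


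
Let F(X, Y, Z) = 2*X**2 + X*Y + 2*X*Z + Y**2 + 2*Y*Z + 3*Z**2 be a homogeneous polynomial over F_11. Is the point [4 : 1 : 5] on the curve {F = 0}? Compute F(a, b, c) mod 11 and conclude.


F(4,1,5) ≡ 8 (mod 11); P is NOT on the curve.

Evaluate F(4, 1, 5) term-by-term (mod 11).
  2*X**2 ↦ 2·16·1·1 = 32
  X*Y ↦ 1·4·1·1 = 4
  2*X*Z ↦ 2·4·1·5 = 40
  Y**2 ↦ 1·1·1·1 = 1
  2*Y*Z ↦ 2·1·1·5 = 10
  3*Z**2 ↦ 3·1·1·25 = 75
Sum: F(4, 1, 5) = (32) + (4) + (40) + (1) + (10) + (75) = 162.
Reducing mod 11: 162 ≡ 8 (mod 11).
Since F(a, b, c) ≡ 8 ≠ 0 (mod 11), P does NOT lie on the curve.


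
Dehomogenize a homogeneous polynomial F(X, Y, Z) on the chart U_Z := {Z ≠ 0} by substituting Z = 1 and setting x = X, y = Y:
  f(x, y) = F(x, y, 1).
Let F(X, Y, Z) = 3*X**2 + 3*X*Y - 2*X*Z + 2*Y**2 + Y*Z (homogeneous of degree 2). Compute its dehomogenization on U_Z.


f(x, y) = 3*x**2 + 3*x*y - 2*x + 2*y**2 + y

On U_Z we set Z = 1. Each monomial c·X^i·Y^j·Z^k in F becomes c·x^i·y^j·1^k = c·x^i·y^j.
Substituting Z = 1: F(X, Y, 1) = 3*x**2 + 3*x*y - 2*x + 2*y**2 + y.
Note: deg(f) ≤ deg(F) = 2; strict inequality happens when F is divisible by Z (lost terms).


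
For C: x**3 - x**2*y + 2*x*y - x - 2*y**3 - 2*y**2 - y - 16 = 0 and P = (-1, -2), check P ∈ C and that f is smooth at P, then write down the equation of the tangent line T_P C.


Tangent line at P: -6*x - 20*y - 46 = 0.

Step 1: f(-1, -2) = 0, so P lies on C.
Step 2: partial derivatives
  f_x(x, y) = 3*x**2 - 2*x*y + 2*y - 1, f_y(x, y) = -x**2 + 2*x - 6*y**2 - 4*y - 1.
  f_x(P) = -6, f_y(P) = -20 (gradient nonzero, so P is smooth).
Step 3: tangent line at P: -6·(x − -1) + -20·(y − -2) = 0.
Expanding: -6*x - 20*y - 46 = 0.
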